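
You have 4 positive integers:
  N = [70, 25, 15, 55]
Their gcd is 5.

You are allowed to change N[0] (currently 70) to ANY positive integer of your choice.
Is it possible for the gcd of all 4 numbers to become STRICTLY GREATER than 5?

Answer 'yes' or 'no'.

Current gcd = 5
gcd of all OTHER numbers (without N[0]=70): gcd([25, 15, 55]) = 5
The new gcd after any change is gcd(5, new_value).
This can be at most 5.
Since 5 = old gcd 5, the gcd can only stay the same or decrease.

Answer: no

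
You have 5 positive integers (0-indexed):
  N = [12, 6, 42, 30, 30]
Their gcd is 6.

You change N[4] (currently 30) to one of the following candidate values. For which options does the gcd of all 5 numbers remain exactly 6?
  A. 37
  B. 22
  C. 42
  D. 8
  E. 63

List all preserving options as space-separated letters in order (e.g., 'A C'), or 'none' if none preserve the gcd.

Old gcd = 6; gcd of others (without N[4]) = 6
New gcd for candidate v: gcd(6, v). Preserves old gcd iff gcd(6, v) = 6.
  Option A: v=37, gcd(6,37)=1 -> changes
  Option B: v=22, gcd(6,22)=2 -> changes
  Option C: v=42, gcd(6,42)=6 -> preserves
  Option D: v=8, gcd(6,8)=2 -> changes
  Option E: v=63, gcd(6,63)=3 -> changes

Answer: C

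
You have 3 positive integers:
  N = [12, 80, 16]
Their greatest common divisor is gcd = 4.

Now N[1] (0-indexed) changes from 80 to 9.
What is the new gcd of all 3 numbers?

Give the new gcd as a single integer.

Numbers: [12, 80, 16], gcd = 4
Change: index 1, 80 -> 9
gcd of the OTHER numbers (without index 1): gcd([12, 16]) = 4
New gcd = gcd(g_others, new_val) = gcd(4, 9) = 1

Answer: 1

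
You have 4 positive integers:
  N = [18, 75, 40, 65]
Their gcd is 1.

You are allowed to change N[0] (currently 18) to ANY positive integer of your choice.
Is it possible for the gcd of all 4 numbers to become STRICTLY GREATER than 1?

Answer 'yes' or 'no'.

Current gcd = 1
gcd of all OTHER numbers (without N[0]=18): gcd([75, 40, 65]) = 5
The new gcd after any change is gcd(5, new_value).
This can be at most 5.
Since 5 > old gcd 1, the gcd CAN increase (e.g., set N[0] = 5).

Answer: yes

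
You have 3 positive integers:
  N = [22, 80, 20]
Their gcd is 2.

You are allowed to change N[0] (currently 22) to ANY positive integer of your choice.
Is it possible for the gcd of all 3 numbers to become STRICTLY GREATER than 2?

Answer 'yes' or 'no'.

Current gcd = 2
gcd of all OTHER numbers (without N[0]=22): gcd([80, 20]) = 20
The new gcd after any change is gcd(20, new_value).
This can be at most 20.
Since 20 > old gcd 2, the gcd CAN increase (e.g., set N[0] = 20).

Answer: yes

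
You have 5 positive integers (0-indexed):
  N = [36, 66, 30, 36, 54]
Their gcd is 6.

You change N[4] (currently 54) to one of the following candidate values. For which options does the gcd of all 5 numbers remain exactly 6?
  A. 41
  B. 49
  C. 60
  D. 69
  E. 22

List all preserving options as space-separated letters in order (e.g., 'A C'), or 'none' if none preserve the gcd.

Old gcd = 6; gcd of others (without N[4]) = 6
New gcd for candidate v: gcd(6, v). Preserves old gcd iff gcd(6, v) = 6.
  Option A: v=41, gcd(6,41)=1 -> changes
  Option B: v=49, gcd(6,49)=1 -> changes
  Option C: v=60, gcd(6,60)=6 -> preserves
  Option D: v=69, gcd(6,69)=3 -> changes
  Option E: v=22, gcd(6,22)=2 -> changes

Answer: C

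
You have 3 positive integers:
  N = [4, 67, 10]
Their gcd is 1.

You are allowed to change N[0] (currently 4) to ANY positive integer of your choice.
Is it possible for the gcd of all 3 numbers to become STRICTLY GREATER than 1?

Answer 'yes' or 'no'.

Answer: no

Derivation:
Current gcd = 1
gcd of all OTHER numbers (without N[0]=4): gcd([67, 10]) = 1
The new gcd after any change is gcd(1, new_value).
This can be at most 1.
Since 1 = old gcd 1, the gcd can only stay the same or decrease.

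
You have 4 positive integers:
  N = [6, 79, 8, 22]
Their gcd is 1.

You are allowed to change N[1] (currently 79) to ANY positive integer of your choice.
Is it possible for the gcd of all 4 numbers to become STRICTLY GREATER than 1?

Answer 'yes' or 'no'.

Current gcd = 1
gcd of all OTHER numbers (without N[1]=79): gcd([6, 8, 22]) = 2
The new gcd after any change is gcd(2, new_value).
This can be at most 2.
Since 2 > old gcd 1, the gcd CAN increase (e.g., set N[1] = 2).

Answer: yes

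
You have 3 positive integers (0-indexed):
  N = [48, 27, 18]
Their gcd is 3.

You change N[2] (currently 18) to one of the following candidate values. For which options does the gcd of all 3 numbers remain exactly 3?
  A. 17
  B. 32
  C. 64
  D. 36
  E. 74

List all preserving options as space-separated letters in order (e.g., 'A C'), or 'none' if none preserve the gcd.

Answer: D

Derivation:
Old gcd = 3; gcd of others (without N[2]) = 3
New gcd for candidate v: gcd(3, v). Preserves old gcd iff gcd(3, v) = 3.
  Option A: v=17, gcd(3,17)=1 -> changes
  Option B: v=32, gcd(3,32)=1 -> changes
  Option C: v=64, gcd(3,64)=1 -> changes
  Option D: v=36, gcd(3,36)=3 -> preserves
  Option E: v=74, gcd(3,74)=1 -> changes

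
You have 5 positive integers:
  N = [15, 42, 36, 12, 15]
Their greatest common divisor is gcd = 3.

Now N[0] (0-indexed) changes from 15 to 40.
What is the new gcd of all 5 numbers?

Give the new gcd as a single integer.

Numbers: [15, 42, 36, 12, 15], gcd = 3
Change: index 0, 15 -> 40
gcd of the OTHER numbers (without index 0): gcd([42, 36, 12, 15]) = 3
New gcd = gcd(g_others, new_val) = gcd(3, 40) = 1

Answer: 1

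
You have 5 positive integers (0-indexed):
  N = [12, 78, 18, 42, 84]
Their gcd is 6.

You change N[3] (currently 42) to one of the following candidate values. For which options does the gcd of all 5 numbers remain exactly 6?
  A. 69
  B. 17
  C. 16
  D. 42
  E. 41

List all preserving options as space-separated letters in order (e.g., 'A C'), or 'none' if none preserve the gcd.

Answer: D

Derivation:
Old gcd = 6; gcd of others (without N[3]) = 6
New gcd for candidate v: gcd(6, v). Preserves old gcd iff gcd(6, v) = 6.
  Option A: v=69, gcd(6,69)=3 -> changes
  Option B: v=17, gcd(6,17)=1 -> changes
  Option C: v=16, gcd(6,16)=2 -> changes
  Option D: v=42, gcd(6,42)=6 -> preserves
  Option E: v=41, gcd(6,41)=1 -> changes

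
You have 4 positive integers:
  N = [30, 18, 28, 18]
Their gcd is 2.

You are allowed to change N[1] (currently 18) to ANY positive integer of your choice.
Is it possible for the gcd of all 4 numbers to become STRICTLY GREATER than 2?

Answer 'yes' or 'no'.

Answer: no

Derivation:
Current gcd = 2
gcd of all OTHER numbers (without N[1]=18): gcd([30, 28, 18]) = 2
The new gcd after any change is gcd(2, new_value).
This can be at most 2.
Since 2 = old gcd 2, the gcd can only stay the same or decrease.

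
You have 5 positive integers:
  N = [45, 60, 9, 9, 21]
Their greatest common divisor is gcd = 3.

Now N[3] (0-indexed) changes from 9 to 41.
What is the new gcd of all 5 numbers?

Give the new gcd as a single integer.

Answer: 1

Derivation:
Numbers: [45, 60, 9, 9, 21], gcd = 3
Change: index 3, 9 -> 41
gcd of the OTHER numbers (without index 3): gcd([45, 60, 9, 21]) = 3
New gcd = gcd(g_others, new_val) = gcd(3, 41) = 1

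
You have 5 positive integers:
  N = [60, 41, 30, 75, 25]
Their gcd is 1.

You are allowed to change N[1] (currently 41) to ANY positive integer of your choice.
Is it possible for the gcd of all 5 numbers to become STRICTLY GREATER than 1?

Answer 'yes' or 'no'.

Answer: yes

Derivation:
Current gcd = 1
gcd of all OTHER numbers (without N[1]=41): gcd([60, 30, 75, 25]) = 5
The new gcd after any change is gcd(5, new_value).
This can be at most 5.
Since 5 > old gcd 1, the gcd CAN increase (e.g., set N[1] = 5).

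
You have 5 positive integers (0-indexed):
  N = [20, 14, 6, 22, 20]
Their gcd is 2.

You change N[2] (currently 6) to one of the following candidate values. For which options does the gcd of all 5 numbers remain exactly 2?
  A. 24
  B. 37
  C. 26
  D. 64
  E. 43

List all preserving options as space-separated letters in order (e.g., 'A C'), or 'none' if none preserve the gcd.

Old gcd = 2; gcd of others (without N[2]) = 2
New gcd for candidate v: gcd(2, v). Preserves old gcd iff gcd(2, v) = 2.
  Option A: v=24, gcd(2,24)=2 -> preserves
  Option B: v=37, gcd(2,37)=1 -> changes
  Option C: v=26, gcd(2,26)=2 -> preserves
  Option D: v=64, gcd(2,64)=2 -> preserves
  Option E: v=43, gcd(2,43)=1 -> changes

Answer: A C D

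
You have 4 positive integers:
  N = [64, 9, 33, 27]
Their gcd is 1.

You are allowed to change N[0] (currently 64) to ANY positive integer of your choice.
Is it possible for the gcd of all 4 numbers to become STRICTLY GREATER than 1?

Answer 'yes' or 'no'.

Answer: yes

Derivation:
Current gcd = 1
gcd of all OTHER numbers (without N[0]=64): gcd([9, 33, 27]) = 3
The new gcd after any change is gcd(3, new_value).
This can be at most 3.
Since 3 > old gcd 1, the gcd CAN increase (e.g., set N[0] = 3).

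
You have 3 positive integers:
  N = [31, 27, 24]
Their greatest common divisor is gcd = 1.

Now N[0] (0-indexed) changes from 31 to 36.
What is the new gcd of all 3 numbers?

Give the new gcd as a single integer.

Numbers: [31, 27, 24], gcd = 1
Change: index 0, 31 -> 36
gcd of the OTHER numbers (without index 0): gcd([27, 24]) = 3
New gcd = gcd(g_others, new_val) = gcd(3, 36) = 3

Answer: 3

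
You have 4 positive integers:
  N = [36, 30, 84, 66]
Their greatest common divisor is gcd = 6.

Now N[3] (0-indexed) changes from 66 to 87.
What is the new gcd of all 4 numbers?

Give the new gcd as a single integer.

Answer: 3

Derivation:
Numbers: [36, 30, 84, 66], gcd = 6
Change: index 3, 66 -> 87
gcd of the OTHER numbers (without index 3): gcd([36, 30, 84]) = 6
New gcd = gcd(g_others, new_val) = gcd(6, 87) = 3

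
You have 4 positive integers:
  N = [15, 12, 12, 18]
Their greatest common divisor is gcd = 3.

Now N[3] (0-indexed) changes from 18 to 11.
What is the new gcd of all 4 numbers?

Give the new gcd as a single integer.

Answer: 1

Derivation:
Numbers: [15, 12, 12, 18], gcd = 3
Change: index 3, 18 -> 11
gcd of the OTHER numbers (without index 3): gcd([15, 12, 12]) = 3
New gcd = gcd(g_others, new_val) = gcd(3, 11) = 1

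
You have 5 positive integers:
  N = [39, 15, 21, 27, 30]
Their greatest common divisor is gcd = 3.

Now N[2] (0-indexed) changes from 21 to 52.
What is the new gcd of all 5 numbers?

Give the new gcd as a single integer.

Numbers: [39, 15, 21, 27, 30], gcd = 3
Change: index 2, 21 -> 52
gcd of the OTHER numbers (without index 2): gcd([39, 15, 27, 30]) = 3
New gcd = gcd(g_others, new_val) = gcd(3, 52) = 1

Answer: 1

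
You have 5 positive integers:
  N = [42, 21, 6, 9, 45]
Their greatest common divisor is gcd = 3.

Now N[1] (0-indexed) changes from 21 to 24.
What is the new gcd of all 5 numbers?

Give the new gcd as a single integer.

Numbers: [42, 21, 6, 9, 45], gcd = 3
Change: index 1, 21 -> 24
gcd of the OTHER numbers (without index 1): gcd([42, 6, 9, 45]) = 3
New gcd = gcd(g_others, new_val) = gcd(3, 24) = 3

Answer: 3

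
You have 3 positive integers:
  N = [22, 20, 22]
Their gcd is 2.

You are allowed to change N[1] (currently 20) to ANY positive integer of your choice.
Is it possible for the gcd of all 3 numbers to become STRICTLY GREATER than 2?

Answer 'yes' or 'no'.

Answer: yes

Derivation:
Current gcd = 2
gcd of all OTHER numbers (without N[1]=20): gcd([22, 22]) = 22
The new gcd after any change is gcd(22, new_value).
This can be at most 22.
Since 22 > old gcd 2, the gcd CAN increase (e.g., set N[1] = 22).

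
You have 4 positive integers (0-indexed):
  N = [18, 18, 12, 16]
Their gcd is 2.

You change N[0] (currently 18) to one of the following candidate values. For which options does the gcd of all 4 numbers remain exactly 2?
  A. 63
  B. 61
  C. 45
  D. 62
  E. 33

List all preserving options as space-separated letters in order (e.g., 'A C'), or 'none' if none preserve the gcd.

Answer: D

Derivation:
Old gcd = 2; gcd of others (without N[0]) = 2
New gcd for candidate v: gcd(2, v). Preserves old gcd iff gcd(2, v) = 2.
  Option A: v=63, gcd(2,63)=1 -> changes
  Option B: v=61, gcd(2,61)=1 -> changes
  Option C: v=45, gcd(2,45)=1 -> changes
  Option D: v=62, gcd(2,62)=2 -> preserves
  Option E: v=33, gcd(2,33)=1 -> changes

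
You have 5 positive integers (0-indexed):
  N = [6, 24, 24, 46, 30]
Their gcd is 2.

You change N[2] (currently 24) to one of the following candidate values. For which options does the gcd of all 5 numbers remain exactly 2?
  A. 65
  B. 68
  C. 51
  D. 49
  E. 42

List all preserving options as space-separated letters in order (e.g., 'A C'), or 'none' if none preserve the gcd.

Old gcd = 2; gcd of others (without N[2]) = 2
New gcd for candidate v: gcd(2, v). Preserves old gcd iff gcd(2, v) = 2.
  Option A: v=65, gcd(2,65)=1 -> changes
  Option B: v=68, gcd(2,68)=2 -> preserves
  Option C: v=51, gcd(2,51)=1 -> changes
  Option D: v=49, gcd(2,49)=1 -> changes
  Option E: v=42, gcd(2,42)=2 -> preserves

Answer: B E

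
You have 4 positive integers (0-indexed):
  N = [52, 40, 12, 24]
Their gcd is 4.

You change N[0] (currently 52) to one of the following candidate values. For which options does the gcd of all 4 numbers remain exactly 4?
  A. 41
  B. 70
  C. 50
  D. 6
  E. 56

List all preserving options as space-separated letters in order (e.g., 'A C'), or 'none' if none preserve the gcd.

Answer: E

Derivation:
Old gcd = 4; gcd of others (without N[0]) = 4
New gcd for candidate v: gcd(4, v). Preserves old gcd iff gcd(4, v) = 4.
  Option A: v=41, gcd(4,41)=1 -> changes
  Option B: v=70, gcd(4,70)=2 -> changes
  Option C: v=50, gcd(4,50)=2 -> changes
  Option D: v=6, gcd(4,6)=2 -> changes
  Option E: v=56, gcd(4,56)=4 -> preserves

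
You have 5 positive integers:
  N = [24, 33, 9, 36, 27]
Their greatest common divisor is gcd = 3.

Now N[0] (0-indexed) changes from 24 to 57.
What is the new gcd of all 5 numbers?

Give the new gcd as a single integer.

Numbers: [24, 33, 9, 36, 27], gcd = 3
Change: index 0, 24 -> 57
gcd of the OTHER numbers (without index 0): gcd([33, 9, 36, 27]) = 3
New gcd = gcd(g_others, new_val) = gcd(3, 57) = 3

Answer: 3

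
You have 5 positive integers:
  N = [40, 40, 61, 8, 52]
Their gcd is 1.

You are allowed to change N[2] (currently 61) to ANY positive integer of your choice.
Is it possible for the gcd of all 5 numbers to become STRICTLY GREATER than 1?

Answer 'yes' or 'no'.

Answer: yes

Derivation:
Current gcd = 1
gcd of all OTHER numbers (without N[2]=61): gcd([40, 40, 8, 52]) = 4
The new gcd after any change is gcd(4, new_value).
This can be at most 4.
Since 4 > old gcd 1, the gcd CAN increase (e.g., set N[2] = 4).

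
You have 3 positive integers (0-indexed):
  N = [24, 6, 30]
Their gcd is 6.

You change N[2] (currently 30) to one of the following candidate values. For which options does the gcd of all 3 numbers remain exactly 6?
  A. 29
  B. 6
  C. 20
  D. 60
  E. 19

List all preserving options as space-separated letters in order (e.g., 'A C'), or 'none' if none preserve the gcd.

Answer: B D

Derivation:
Old gcd = 6; gcd of others (without N[2]) = 6
New gcd for candidate v: gcd(6, v). Preserves old gcd iff gcd(6, v) = 6.
  Option A: v=29, gcd(6,29)=1 -> changes
  Option B: v=6, gcd(6,6)=6 -> preserves
  Option C: v=20, gcd(6,20)=2 -> changes
  Option D: v=60, gcd(6,60)=6 -> preserves
  Option E: v=19, gcd(6,19)=1 -> changes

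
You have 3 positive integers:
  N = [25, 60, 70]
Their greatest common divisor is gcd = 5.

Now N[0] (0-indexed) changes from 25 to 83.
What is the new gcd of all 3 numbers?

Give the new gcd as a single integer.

Numbers: [25, 60, 70], gcd = 5
Change: index 0, 25 -> 83
gcd of the OTHER numbers (without index 0): gcd([60, 70]) = 10
New gcd = gcd(g_others, new_val) = gcd(10, 83) = 1

Answer: 1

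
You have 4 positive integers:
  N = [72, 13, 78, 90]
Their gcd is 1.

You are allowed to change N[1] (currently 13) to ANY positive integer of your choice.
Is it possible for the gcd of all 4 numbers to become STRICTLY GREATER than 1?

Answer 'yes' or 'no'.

Answer: yes

Derivation:
Current gcd = 1
gcd of all OTHER numbers (without N[1]=13): gcd([72, 78, 90]) = 6
The new gcd after any change is gcd(6, new_value).
This can be at most 6.
Since 6 > old gcd 1, the gcd CAN increase (e.g., set N[1] = 6).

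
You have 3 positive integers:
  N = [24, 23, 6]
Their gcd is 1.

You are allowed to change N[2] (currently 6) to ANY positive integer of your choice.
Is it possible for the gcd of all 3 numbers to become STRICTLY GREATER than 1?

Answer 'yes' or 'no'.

Current gcd = 1
gcd of all OTHER numbers (without N[2]=6): gcd([24, 23]) = 1
The new gcd after any change is gcd(1, new_value).
This can be at most 1.
Since 1 = old gcd 1, the gcd can only stay the same or decrease.

Answer: no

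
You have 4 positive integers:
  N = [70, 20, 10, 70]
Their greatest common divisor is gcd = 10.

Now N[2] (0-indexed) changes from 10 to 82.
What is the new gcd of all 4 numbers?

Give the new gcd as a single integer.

Numbers: [70, 20, 10, 70], gcd = 10
Change: index 2, 10 -> 82
gcd of the OTHER numbers (without index 2): gcd([70, 20, 70]) = 10
New gcd = gcd(g_others, new_val) = gcd(10, 82) = 2

Answer: 2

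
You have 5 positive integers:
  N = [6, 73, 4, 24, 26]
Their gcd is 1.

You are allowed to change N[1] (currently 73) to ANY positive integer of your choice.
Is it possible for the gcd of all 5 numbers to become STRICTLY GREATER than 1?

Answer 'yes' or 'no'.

Answer: yes

Derivation:
Current gcd = 1
gcd of all OTHER numbers (without N[1]=73): gcd([6, 4, 24, 26]) = 2
The new gcd after any change is gcd(2, new_value).
This can be at most 2.
Since 2 > old gcd 1, the gcd CAN increase (e.g., set N[1] = 2).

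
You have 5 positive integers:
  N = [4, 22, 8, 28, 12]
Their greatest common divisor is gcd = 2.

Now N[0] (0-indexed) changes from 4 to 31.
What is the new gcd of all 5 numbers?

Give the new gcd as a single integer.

Numbers: [4, 22, 8, 28, 12], gcd = 2
Change: index 0, 4 -> 31
gcd of the OTHER numbers (without index 0): gcd([22, 8, 28, 12]) = 2
New gcd = gcd(g_others, new_val) = gcd(2, 31) = 1

Answer: 1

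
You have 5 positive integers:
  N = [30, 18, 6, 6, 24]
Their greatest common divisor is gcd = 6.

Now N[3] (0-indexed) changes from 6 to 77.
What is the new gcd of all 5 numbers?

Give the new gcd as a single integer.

Numbers: [30, 18, 6, 6, 24], gcd = 6
Change: index 3, 6 -> 77
gcd of the OTHER numbers (without index 3): gcd([30, 18, 6, 24]) = 6
New gcd = gcd(g_others, new_val) = gcd(6, 77) = 1

Answer: 1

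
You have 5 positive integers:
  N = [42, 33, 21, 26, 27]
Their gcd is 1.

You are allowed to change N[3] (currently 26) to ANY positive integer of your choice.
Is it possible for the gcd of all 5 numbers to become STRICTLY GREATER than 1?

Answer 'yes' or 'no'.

Current gcd = 1
gcd of all OTHER numbers (without N[3]=26): gcd([42, 33, 21, 27]) = 3
The new gcd after any change is gcd(3, new_value).
This can be at most 3.
Since 3 > old gcd 1, the gcd CAN increase (e.g., set N[3] = 3).

Answer: yes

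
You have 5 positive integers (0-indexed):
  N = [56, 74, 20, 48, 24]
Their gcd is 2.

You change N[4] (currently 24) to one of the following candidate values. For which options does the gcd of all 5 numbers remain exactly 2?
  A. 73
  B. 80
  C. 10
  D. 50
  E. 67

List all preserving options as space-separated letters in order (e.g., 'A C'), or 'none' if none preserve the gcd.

Old gcd = 2; gcd of others (without N[4]) = 2
New gcd for candidate v: gcd(2, v). Preserves old gcd iff gcd(2, v) = 2.
  Option A: v=73, gcd(2,73)=1 -> changes
  Option B: v=80, gcd(2,80)=2 -> preserves
  Option C: v=10, gcd(2,10)=2 -> preserves
  Option D: v=50, gcd(2,50)=2 -> preserves
  Option E: v=67, gcd(2,67)=1 -> changes

Answer: B C D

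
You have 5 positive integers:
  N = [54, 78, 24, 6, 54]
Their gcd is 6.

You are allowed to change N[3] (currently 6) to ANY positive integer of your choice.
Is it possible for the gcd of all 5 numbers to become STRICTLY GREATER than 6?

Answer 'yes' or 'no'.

Current gcd = 6
gcd of all OTHER numbers (without N[3]=6): gcd([54, 78, 24, 54]) = 6
The new gcd after any change is gcd(6, new_value).
This can be at most 6.
Since 6 = old gcd 6, the gcd can only stay the same or decrease.

Answer: no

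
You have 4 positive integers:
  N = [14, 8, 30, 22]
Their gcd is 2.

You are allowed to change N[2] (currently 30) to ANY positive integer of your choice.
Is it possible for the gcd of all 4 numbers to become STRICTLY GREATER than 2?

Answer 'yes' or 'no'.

Current gcd = 2
gcd of all OTHER numbers (without N[2]=30): gcd([14, 8, 22]) = 2
The new gcd after any change is gcd(2, new_value).
This can be at most 2.
Since 2 = old gcd 2, the gcd can only stay the same or decrease.

Answer: no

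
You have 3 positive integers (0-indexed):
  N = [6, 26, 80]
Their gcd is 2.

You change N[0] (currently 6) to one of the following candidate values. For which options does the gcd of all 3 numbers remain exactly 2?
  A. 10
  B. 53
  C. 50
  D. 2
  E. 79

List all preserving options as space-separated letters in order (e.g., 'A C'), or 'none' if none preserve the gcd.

Answer: A C D

Derivation:
Old gcd = 2; gcd of others (without N[0]) = 2
New gcd for candidate v: gcd(2, v). Preserves old gcd iff gcd(2, v) = 2.
  Option A: v=10, gcd(2,10)=2 -> preserves
  Option B: v=53, gcd(2,53)=1 -> changes
  Option C: v=50, gcd(2,50)=2 -> preserves
  Option D: v=2, gcd(2,2)=2 -> preserves
  Option E: v=79, gcd(2,79)=1 -> changes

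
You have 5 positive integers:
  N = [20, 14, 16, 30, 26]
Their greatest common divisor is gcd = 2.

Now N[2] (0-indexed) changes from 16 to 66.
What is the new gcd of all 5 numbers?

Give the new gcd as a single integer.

Numbers: [20, 14, 16, 30, 26], gcd = 2
Change: index 2, 16 -> 66
gcd of the OTHER numbers (without index 2): gcd([20, 14, 30, 26]) = 2
New gcd = gcd(g_others, new_val) = gcd(2, 66) = 2

Answer: 2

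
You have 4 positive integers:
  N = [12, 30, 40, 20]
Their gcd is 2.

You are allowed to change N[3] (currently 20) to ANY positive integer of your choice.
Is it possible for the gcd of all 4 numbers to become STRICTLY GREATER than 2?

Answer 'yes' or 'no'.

Current gcd = 2
gcd of all OTHER numbers (without N[3]=20): gcd([12, 30, 40]) = 2
The new gcd after any change is gcd(2, new_value).
This can be at most 2.
Since 2 = old gcd 2, the gcd can only stay the same or decrease.

Answer: no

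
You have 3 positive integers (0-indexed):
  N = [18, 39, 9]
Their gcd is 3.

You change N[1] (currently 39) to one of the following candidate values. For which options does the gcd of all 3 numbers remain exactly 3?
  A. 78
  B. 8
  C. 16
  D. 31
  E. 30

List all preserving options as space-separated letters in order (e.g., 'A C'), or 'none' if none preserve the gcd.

Answer: A E

Derivation:
Old gcd = 3; gcd of others (without N[1]) = 9
New gcd for candidate v: gcd(9, v). Preserves old gcd iff gcd(9, v) = 3.
  Option A: v=78, gcd(9,78)=3 -> preserves
  Option B: v=8, gcd(9,8)=1 -> changes
  Option C: v=16, gcd(9,16)=1 -> changes
  Option D: v=31, gcd(9,31)=1 -> changes
  Option E: v=30, gcd(9,30)=3 -> preserves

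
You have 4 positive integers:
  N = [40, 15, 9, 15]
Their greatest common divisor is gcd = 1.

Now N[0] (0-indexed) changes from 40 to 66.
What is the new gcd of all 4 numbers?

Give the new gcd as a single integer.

Answer: 3

Derivation:
Numbers: [40, 15, 9, 15], gcd = 1
Change: index 0, 40 -> 66
gcd of the OTHER numbers (without index 0): gcd([15, 9, 15]) = 3
New gcd = gcd(g_others, new_val) = gcd(3, 66) = 3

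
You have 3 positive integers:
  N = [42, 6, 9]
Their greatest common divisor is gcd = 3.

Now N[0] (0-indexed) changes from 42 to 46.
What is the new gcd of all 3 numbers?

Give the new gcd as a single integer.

Answer: 1

Derivation:
Numbers: [42, 6, 9], gcd = 3
Change: index 0, 42 -> 46
gcd of the OTHER numbers (without index 0): gcd([6, 9]) = 3
New gcd = gcd(g_others, new_val) = gcd(3, 46) = 1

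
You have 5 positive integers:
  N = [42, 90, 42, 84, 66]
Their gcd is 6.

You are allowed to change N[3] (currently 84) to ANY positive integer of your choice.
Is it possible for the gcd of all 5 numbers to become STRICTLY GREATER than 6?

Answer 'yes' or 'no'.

Answer: no

Derivation:
Current gcd = 6
gcd of all OTHER numbers (without N[3]=84): gcd([42, 90, 42, 66]) = 6
The new gcd after any change is gcd(6, new_value).
This can be at most 6.
Since 6 = old gcd 6, the gcd can only stay the same or decrease.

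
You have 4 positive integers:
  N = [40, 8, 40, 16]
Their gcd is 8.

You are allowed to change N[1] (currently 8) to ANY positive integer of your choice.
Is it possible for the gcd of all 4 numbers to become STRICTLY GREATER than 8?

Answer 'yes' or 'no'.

Current gcd = 8
gcd of all OTHER numbers (without N[1]=8): gcd([40, 40, 16]) = 8
The new gcd after any change is gcd(8, new_value).
This can be at most 8.
Since 8 = old gcd 8, the gcd can only stay the same or decrease.

Answer: no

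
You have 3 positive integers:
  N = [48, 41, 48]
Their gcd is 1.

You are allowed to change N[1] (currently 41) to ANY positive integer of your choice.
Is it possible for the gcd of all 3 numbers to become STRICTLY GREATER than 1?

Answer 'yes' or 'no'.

Current gcd = 1
gcd of all OTHER numbers (without N[1]=41): gcd([48, 48]) = 48
The new gcd after any change is gcd(48, new_value).
This can be at most 48.
Since 48 > old gcd 1, the gcd CAN increase (e.g., set N[1] = 48).

Answer: yes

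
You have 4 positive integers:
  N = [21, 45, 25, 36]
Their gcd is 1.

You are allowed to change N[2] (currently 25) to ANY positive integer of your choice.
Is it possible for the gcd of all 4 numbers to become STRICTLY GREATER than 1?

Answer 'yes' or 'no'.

Answer: yes

Derivation:
Current gcd = 1
gcd of all OTHER numbers (without N[2]=25): gcd([21, 45, 36]) = 3
The new gcd after any change is gcd(3, new_value).
This can be at most 3.
Since 3 > old gcd 1, the gcd CAN increase (e.g., set N[2] = 3).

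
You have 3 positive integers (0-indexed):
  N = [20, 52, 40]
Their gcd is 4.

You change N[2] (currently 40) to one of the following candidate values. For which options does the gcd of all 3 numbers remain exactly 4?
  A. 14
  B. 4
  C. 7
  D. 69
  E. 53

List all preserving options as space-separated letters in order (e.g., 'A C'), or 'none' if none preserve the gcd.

Old gcd = 4; gcd of others (without N[2]) = 4
New gcd for candidate v: gcd(4, v). Preserves old gcd iff gcd(4, v) = 4.
  Option A: v=14, gcd(4,14)=2 -> changes
  Option B: v=4, gcd(4,4)=4 -> preserves
  Option C: v=7, gcd(4,7)=1 -> changes
  Option D: v=69, gcd(4,69)=1 -> changes
  Option E: v=53, gcd(4,53)=1 -> changes

Answer: B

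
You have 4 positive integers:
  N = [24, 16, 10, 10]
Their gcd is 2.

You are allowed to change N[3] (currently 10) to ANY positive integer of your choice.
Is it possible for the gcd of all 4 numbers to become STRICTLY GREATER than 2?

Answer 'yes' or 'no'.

Current gcd = 2
gcd of all OTHER numbers (without N[3]=10): gcd([24, 16, 10]) = 2
The new gcd after any change is gcd(2, new_value).
This can be at most 2.
Since 2 = old gcd 2, the gcd can only stay the same or decrease.

Answer: no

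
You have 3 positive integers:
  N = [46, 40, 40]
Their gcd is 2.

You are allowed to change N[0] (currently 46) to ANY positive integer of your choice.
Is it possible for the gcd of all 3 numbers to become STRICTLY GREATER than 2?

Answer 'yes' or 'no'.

Answer: yes

Derivation:
Current gcd = 2
gcd of all OTHER numbers (without N[0]=46): gcd([40, 40]) = 40
The new gcd after any change is gcd(40, new_value).
This can be at most 40.
Since 40 > old gcd 2, the gcd CAN increase (e.g., set N[0] = 40).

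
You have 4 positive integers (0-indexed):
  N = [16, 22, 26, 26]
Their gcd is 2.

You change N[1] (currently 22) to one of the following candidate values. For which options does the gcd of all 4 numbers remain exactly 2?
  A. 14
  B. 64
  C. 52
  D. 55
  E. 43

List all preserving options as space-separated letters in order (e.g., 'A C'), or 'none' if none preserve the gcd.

Answer: A B C

Derivation:
Old gcd = 2; gcd of others (without N[1]) = 2
New gcd for candidate v: gcd(2, v). Preserves old gcd iff gcd(2, v) = 2.
  Option A: v=14, gcd(2,14)=2 -> preserves
  Option B: v=64, gcd(2,64)=2 -> preserves
  Option C: v=52, gcd(2,52)=2 -> preserves
  Option D: v=55, gcd(2,55)=1 -> changes
  Option E: v=43, gcd(2,43)=1 -> changes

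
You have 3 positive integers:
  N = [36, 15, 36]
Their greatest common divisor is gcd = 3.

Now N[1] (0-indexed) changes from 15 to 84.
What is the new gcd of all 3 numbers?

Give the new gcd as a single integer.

Numbers: [36, 15, 36], gcd = 3
Change: index 1, 15 -> 84
gcd of the OTHER numbers (without index 1): gcd([36, 36]) = 36
New gcd = gcd(g_others, new_val) = gcd(36, 84) = 12

Answer: 12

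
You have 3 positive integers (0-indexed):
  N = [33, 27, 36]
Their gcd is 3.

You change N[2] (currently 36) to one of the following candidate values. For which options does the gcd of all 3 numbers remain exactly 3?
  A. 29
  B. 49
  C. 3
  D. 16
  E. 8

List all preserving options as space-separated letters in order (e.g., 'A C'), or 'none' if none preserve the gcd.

Old gcd = 3; gcd of others (without N[2]) = 3
New gcd for candidate v: gcd(3, v). Preserves old gcd iff gcd(3, v) = 3.
  Option A: v=29, gcd(3,29)=1 -> changes
  Option B: v=49, gcd(3,49)=1 -> changes
  Option C: v=3, gcd(3,3)=3 -> preserves
  Option D: v=16, gcd(3,16)=1 -> changes
  Option E: v=8, gcd(3,8)=1 -> changes

Answer: C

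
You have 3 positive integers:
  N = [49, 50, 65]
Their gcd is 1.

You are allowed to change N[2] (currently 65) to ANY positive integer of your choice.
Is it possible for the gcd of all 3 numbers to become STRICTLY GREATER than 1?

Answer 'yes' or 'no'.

Answer: no

Derivation:
Current gcd = 1
gcd of all OTHER numbers (without N[2]=65): gcd([49, 50]) = 1
The new gcd after any change is gcd(1, new_value).
This can be at most 1.
Since 1 = old gcd 1, the gcd can only stay the same or decrease.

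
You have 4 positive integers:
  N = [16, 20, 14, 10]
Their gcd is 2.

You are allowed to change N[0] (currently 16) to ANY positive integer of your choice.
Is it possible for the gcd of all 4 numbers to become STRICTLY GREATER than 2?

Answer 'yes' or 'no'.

Current gcd = 2
gcd of all OTHER numbers (without N[0]=16): gcd([20, 14, 10]) = 2
The new gcd after any change is gcd(2, new_value).
This can be at most 2.
Since 2 = old gcd 2, the gcd can only stay the same or decrease.

Answer: no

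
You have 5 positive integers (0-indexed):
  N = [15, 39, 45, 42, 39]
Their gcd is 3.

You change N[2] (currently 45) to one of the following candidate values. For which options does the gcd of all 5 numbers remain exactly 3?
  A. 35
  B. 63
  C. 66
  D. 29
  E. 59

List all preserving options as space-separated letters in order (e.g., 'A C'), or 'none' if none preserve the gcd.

Old gcd = 3; gcd of others (without N[2]) = 3
New gcd for candidate v: gcd(3, v). Preserves old gcd iff gcd(3, v) = 3.
  Option A: v=35, gcd(3,35)=1 -> changes
  Option B: v=63, gcd(3,63)=3 -> preserves
  Option C: v=66, gcd(3,66)=3 -> preserves
  Option D: v=29, gcd(3,29)=1 -> changes
  Option E: v=59, gcd(3,59)=1 -> changes

Answer: B C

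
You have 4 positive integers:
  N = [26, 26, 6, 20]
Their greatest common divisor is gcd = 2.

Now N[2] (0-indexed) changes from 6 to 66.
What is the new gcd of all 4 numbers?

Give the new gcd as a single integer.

Numbers: [26, 26, 6, 20], gcd = 2
Change: index 2, 6 -> 66
gcd of the OTHER numbers (without index 2): gcd([26, 26, 20]) = 2
New gcd = gcd(g_others, new_val) = gcd(2, 66) = 2

Answer: 2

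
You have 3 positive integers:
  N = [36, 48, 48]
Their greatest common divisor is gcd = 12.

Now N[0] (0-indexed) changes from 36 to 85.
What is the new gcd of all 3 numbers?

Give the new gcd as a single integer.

Numbers: [36, 48, 48], gcd = 12
Change: index 0, 36 -> 85
gcd of the OTHER numbers (without index 0): gcd([48, 48]) = 48
New gcd = gcd(g_others, new_val) = gcd(48, 85) = 1

Answer: 1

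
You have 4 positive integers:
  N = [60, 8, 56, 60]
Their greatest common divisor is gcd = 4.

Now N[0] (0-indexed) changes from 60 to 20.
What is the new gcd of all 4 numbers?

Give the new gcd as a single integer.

Numbers: [60, 8, 56, 60], gcd = 4
Change: index 0, 60 -> 20
gcd of the OTHER numbers (without index 0): gcd([8, 56, 60]) = 4
New gcd = gcd(g_others, new_val) = gcd(4, 20) = 4

Answer: 4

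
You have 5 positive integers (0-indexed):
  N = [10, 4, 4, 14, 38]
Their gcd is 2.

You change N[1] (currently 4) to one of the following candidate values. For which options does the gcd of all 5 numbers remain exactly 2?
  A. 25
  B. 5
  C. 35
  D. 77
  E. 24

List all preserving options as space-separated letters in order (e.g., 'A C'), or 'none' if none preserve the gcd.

Old gcd = 2; gcd of others (without N[1]) = 2
New gcd for candidate v: gcd(2, v). Preserves old gcd iff gcd(2, v) = 2.
  Option A: v=25, gcd(2,25)=1 -> changes
  Option B: v=5, gcd(2,5)=1 -> changes
  Option C: v=35, gcd(2,35)=1 -> changes
  Option D: v=77, gcd(2,77)=1 -> changes
  Option E: v=24, gcd(2,24)=2 -> preserves

Answer: E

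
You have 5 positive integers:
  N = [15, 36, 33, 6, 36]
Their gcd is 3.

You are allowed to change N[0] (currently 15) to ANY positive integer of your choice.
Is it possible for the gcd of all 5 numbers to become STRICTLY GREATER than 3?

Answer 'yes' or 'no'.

Current gcd = 3
gcd of all OTHER numbers (without N[0]=15): gcd([36, 33, 6, 36]) = 3
The new gcd after any change is gcd(3, new_value).
This can be at most 3.
Since 3 = old gcd 3, the gcd can only stay the same or decrease.

Answer: no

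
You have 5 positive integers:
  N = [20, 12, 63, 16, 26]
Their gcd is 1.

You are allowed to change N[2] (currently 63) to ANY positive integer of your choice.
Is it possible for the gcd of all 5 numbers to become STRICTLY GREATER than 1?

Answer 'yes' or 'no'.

Current gcd = 1
gcd of all OTHER numbers (without N[2]=63): gcd([20, 12, 16, 26]) = 2
The new gcd after any change is gcd(2, new_value).
This can be at most 2.
Since 2 > old gcd 1, the gcd CAN increase (e.g., set N[2] = 2).

Answer: yes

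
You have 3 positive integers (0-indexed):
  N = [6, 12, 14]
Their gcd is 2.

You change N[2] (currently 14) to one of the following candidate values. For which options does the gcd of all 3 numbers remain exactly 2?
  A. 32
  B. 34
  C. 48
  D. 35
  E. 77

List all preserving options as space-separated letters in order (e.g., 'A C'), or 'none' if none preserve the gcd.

Answer: A B

Derivation:
Old gcd = 2; gcd of others (without N[2]) = 6
New gcd for candidate v: gcd(6, v). Preserves old gcd iff gcd(6, v) = 2.
  Option A: v=32, gcd(6,32)=2 -> preserves
  Option B: v=34, gcd(6,34)=2 -> preserves
  Option C: v=48, gcd(6,48)=6 -> changes
  Option D: v=35, gcd(6,35)=1 -> changes
  Option E: v=77, gcd(6,77)=1 -> changes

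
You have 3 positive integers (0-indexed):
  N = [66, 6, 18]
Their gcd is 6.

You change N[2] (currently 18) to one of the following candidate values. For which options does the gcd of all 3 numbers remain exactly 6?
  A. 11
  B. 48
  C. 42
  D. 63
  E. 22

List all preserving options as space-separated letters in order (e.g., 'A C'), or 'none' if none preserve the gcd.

Answer: B C

Derivation:
Old gcd = 6; gcd of others (without N[2]) = 6
New gcd for candidate v: gcd(6, v). Preserves old gcd iff gcd(6, v) = 6.
  Option A: v=11, gcd(6,11)=1 -> changes
  Option B: v=48, gcd(6,48)=6 -> preserves
  Option C: v=42, gcd(6,42)=6 -> preserves
  Option D: v=63, gcd(6,63)=3 -> changes
  Option E: v=22, gcd(6,22)=2 -> changes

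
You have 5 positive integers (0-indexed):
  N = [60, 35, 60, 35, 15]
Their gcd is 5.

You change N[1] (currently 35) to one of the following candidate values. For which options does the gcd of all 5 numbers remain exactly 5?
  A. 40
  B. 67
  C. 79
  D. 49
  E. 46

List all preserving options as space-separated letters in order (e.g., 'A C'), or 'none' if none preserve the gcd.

Old gcd = 5; gcd of others (without N[1]) = 5
New gcd for candidate v: gcd(5, v). Preserves old gcd iff gcd(5, v) = 5.
  Option A: v=40, gcd(5,40)=5 -> preserves
  Option B: v=67, gcd(5,67)=1 -> changes
  Option C: v=79, gcd(5,79)=1 -> changes
  Option D: v=49, gcd(5,49)=1 -> changes
  Option E: v=46, gcd(5,46)=1 -> changes

Answer: A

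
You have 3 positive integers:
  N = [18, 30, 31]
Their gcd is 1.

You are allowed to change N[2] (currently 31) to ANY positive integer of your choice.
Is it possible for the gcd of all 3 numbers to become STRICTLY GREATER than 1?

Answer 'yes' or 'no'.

Answer: yes

Derivation:
Current gcd = 1
gcd of all OTHER numbers (without N[2]=31): gcd([18, 30]) = 6
The new gcd after any change is gcd(6, new_value).
This can be at most 6.
Since 6 > old gcd 1, the gcd CAN increase (e.g., set N[2] = 6).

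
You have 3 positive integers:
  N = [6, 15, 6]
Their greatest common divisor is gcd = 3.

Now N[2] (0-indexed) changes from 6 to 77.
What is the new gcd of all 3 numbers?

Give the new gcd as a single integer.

Answer: 1

Derivation:
Numbers: [6, 15, 6], gcd = 3
Change: index 2, 6 -> 77
gcd of the OTHER numbers (without index 2): gcd([6, 15]) = 3
New gcd = gcd(g_others, new_val) = gcd(3, 77) = 1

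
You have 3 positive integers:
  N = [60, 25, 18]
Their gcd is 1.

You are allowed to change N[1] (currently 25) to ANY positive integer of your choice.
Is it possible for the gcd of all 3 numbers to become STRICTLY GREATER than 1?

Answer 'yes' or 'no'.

Current gcd = 1
gcd of all OTHER numbers (without N[1]=25): gcd([60, 18]) = 6
The new gcd after any change is gcd(6, new_value).
This can be at most 6.
Since 6 > old gcd 1, the gcd CAN increase (e.g., set N[1] = 6).

Answer: yes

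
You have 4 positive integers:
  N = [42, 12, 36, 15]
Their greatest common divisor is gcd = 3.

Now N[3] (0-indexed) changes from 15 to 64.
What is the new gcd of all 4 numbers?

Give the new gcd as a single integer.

Answer: 2

Derivation:
Numbers: [42, 12, 36, 15], gcd = 3
Change: index 3, 15 -> 64
gcd of the OTHER numbers (without index 3): gcd([42, 12, 36]) = 6
New gcd = gcd(g_others, new_val) = gcd(6, 64) = 2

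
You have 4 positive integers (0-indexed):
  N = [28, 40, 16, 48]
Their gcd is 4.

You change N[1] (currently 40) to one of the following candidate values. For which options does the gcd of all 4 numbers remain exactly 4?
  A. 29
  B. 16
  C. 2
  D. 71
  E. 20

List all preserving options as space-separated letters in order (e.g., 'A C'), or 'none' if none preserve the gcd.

Answer: B E

Derivation:
Old gcd = 4; gcd of others (without N[1]) = 4
New gcd for candidate v: gcd(4, v). Preserves old gcd iff gcd(4, v) = 4.
  Option A: v=29, gcd(4,29)=1 -> changes
  Option B: v=16, gcd(4,16)=4 -> preserves
  Option C: v=2, gcd(4,2)=2 -> changes
  Option D: v=71, gcd(4,71)=1 -> changes
  Option E: v=20, gcd(4,20)=4 -> preserves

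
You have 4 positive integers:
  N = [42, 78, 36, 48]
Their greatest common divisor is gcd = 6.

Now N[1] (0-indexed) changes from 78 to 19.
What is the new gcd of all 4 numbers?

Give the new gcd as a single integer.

Numbers: [42, 78, 36, 48], gcd = 6
Change: index 1, 78 -> 19
gcd of the OTHER numbers (without index 1): gcd([42, 36, 48]) = 6
New gcd = gcd(g_others, new_val) = gcd(6, 19) = 1

Answer: 1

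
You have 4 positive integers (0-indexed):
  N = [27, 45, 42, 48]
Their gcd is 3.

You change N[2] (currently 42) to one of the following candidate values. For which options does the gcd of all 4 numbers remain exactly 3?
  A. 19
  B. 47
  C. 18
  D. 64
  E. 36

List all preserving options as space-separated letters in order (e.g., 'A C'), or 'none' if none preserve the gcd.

Old gcd = 3; gcd of others (without N[2]) = 3
New gcd for candidate v: gcd(3, v). Preserves old gcd iff gcd(3, v) = 3.
  Option A: v=19, gcd(3,19)=1 -> changes
  Option B: v=47, gcd(3,47)=1 -> changes
  Option C: v=18, gcd(3,18)=3 -> preserves
  Option D: v=64, gcd(3,64)=1 -> changes
  Option E: v=36, gcd(3,36)=3 -> preserves

Answer: C E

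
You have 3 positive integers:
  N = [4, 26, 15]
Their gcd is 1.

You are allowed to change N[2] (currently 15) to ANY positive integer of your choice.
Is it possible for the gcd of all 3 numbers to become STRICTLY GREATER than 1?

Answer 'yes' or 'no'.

Current gcd = 1
gcd of all OTHER numbers (without N[2]=15): gcd([4, 26]) = 2
The new gcd after any change is gcd(2, new_value).
This can be at most 2.
Since 2 > old gcd 1, the gcd CAN increase (e.g., set N[2] = 2).

Answer: yes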